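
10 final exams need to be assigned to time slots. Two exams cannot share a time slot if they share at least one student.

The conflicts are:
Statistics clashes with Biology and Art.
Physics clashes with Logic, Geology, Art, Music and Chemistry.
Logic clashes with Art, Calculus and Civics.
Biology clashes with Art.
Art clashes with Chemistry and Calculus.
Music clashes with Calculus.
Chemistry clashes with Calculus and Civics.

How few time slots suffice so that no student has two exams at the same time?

Physics, Logic, Art are mutually in conflict, so at least 3 time slots are needed.
A valid assignment using 3 time slots: Statistics=3, Physics=2, Logic=3, Biology=2, Geology=1, Art=1, Music=1, Chemistry=3, Calculus=2, Civics=1. Each listed conflict is separated.

3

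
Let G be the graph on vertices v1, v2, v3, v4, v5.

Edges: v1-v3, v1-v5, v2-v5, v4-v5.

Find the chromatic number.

2

v1 and v5 are adjacent, so at least 2 colors are needed.
A valid assignment using 2 colors: v1=2, v2=2, v3=1, v4=2, v5=1. No two adjacent vertices share a color.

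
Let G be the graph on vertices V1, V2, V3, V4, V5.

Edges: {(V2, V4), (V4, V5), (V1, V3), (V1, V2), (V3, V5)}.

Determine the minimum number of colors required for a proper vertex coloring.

The cycle V2-V1-V3-V5-V4-V2 has odd length 5, so it cannot be 2-colored; at least 3 colors are needed.
3 colors suffice: V1=2, V2=1, V3=1, V4=3, V5=2. No two adjacent vertices share a color.

3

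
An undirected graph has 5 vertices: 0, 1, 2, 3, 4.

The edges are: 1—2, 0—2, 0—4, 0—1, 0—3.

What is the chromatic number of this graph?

3

0, 1, 2 form a triangle, so at least 3 colors are needed.
3 colors suffice: color red → {0}; color blue → {1, 3, 4}; color green → {2}. Every edge joins two different colors.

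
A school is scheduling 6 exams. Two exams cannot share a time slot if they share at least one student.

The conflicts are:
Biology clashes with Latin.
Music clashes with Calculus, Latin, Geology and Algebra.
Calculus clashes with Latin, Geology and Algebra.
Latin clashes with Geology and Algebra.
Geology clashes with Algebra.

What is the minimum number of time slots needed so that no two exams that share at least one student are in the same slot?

Music, Calculus, Latin, Geology, Algebra all conflict with each other, so at least 5 time slots are needed.
5 time slots suffice: time slot 1 → {Latin}; time slot 2 → {Biology, Algebra}; time slot 3 → {Calculus}; time slot 4 → {Geology}; time slot 5 → {Music}. Each listed conflict is separated.

5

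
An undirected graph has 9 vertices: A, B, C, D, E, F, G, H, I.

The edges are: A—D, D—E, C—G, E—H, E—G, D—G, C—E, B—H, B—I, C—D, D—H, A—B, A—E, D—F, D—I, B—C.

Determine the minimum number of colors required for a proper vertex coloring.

C, D, E, G are mutually adjacent (a clique of size 4), so at least 4 colors are needed.
4 colors suffice: color 1 → {B, D}; color 2 → {E, F, I}; color 3 → {A, C, H}; color 4 → {G}. No two adjacent vertices share a color.

4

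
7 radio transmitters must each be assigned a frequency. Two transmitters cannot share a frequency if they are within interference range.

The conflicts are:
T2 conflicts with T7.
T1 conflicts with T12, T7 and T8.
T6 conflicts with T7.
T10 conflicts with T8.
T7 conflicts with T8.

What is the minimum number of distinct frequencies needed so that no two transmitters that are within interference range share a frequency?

T1, T7, T8 pairwise conflict, so at least 3 frequencies are needed.
3 frequencies suffice: frequency 1 → {T10, T12, T7}; frequency 2 → {T2, T1, T6}; frequency 3 → {T8}. Every pair that conflicts lands in different frequencies.

3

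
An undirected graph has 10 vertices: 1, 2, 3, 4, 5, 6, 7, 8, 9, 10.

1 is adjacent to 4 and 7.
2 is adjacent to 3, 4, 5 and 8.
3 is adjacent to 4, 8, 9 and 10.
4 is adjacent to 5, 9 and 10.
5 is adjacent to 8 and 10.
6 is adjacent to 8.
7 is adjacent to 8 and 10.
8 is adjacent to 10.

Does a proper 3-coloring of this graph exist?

The chromatic number is 3. 7, 8, 10 are pairwise adjacent, so at least 3 colors are needed.
One proper 3-coloring: 1=c, 2=c, 3=b, 4=a, 5=b, 6=b, 7=b, 8=a, 9=c, 10=c.
That is already a proper 3-coloring.

Yes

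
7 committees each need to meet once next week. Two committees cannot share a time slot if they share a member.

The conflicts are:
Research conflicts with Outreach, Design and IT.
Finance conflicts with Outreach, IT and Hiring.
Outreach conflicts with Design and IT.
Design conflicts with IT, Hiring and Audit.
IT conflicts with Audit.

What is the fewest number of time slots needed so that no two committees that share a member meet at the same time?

4

Research, Outreach, Design, IT all conflict with each other, so at least 4 time slots are needed.
4 time slots suffice: Research=4, Finance=2, Outreach=3, Design=2, IT=1, Hiring=1, Audit=3. Each listed conflict is separated.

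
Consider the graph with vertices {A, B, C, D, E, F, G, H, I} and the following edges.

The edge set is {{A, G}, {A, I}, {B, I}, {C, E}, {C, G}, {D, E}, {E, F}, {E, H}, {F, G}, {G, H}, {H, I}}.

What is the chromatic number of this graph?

C and E are adjacent, so at least 2 colors are needed.
2 colors suffice: color 1 → {E, G, I}; color 2 → {A, B, C, D, F, H}. Each edge has distinct colors on its endpoints.

2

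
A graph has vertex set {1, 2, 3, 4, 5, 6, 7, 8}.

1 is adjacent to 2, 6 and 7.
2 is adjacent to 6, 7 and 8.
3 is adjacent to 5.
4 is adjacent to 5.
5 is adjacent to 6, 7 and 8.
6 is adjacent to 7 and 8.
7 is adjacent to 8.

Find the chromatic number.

1, 2, 6, 7 are mutually adjacent (a clique of size 4), so at least 4 colors are needed.
4 colors suffice: 1=d, 2=c, 3=a, 4=a, 5=c, 6=b, 7=a, 8=d. No two adjacent vertices share a color.

4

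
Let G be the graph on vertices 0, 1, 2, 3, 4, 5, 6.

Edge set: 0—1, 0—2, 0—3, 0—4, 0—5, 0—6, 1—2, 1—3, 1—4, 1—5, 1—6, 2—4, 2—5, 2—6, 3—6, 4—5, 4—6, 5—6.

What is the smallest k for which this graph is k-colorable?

0, 1, 2, 4, 5, 6 form a clique, so at least 6 colors are needed.
One proper 6-coloring: 0=c, 1=a, 2=f, 3=d, 4=e, 5=d, 6=b. Every edge joins two different colors.

6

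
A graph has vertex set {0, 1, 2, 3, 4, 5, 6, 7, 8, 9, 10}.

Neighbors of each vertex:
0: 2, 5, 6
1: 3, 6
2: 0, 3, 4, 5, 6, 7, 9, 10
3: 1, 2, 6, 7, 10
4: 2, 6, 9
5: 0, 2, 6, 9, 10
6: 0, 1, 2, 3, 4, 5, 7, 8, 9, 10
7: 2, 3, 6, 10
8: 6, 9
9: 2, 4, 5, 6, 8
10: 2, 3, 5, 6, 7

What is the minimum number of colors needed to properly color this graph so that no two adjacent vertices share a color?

5

2, 3, 6, 7, 10 are pairwise adjacent (a clique of size 5), so at least 5 colors are needed.
5 colors suffice: color a → {6}; color b → {1, 2, 8}; color c → {3, 4, 5}; color d → {0, 9, 10}; color e → {7}. Each edge has distinct colors on its endpoints.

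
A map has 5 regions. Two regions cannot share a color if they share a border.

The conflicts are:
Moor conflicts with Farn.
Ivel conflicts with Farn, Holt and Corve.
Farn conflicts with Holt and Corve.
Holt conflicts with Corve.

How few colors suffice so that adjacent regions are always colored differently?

4

Ivel, Farn, Holt, Corve pairwise conflict, so at least 4 colors are needed.
One proper 4-coloring: Moor=2, Ivel=2, Farn=1, Holt=3, Corve=4. Each listed conflict is separated.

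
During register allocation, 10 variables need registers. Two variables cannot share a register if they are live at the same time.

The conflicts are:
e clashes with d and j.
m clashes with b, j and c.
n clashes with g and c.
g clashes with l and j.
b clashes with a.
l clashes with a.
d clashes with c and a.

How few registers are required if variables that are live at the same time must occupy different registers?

3

The cycle d-c-m-j-e-d has odd length 5, so it cannot be 2-colored; at least 3 registers are needed.
3 registers suffice: e=3, m=1, n=3, g=1, b=3, l=3, d=1, j=2, c=2, a=2. Each listed conflict is separated.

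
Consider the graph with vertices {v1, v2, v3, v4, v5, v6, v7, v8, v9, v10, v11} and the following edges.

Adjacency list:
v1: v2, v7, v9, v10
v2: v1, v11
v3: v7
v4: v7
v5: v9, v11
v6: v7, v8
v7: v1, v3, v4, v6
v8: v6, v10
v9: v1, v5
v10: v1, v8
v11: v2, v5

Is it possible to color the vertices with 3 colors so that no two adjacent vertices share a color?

Yes

The chromatic number is 3. The cycle v11-v2-v1-v9-v5-v11 has odd length 5, so it cannot be 2-colored; at least 3 colors are needed.
3 colors suffice: color red → {v1, v3, v4, v8, v11}; color blue → {v2, v5, v7, v10}; color green → {v6, v9}.
That is already a proper 3-coloring.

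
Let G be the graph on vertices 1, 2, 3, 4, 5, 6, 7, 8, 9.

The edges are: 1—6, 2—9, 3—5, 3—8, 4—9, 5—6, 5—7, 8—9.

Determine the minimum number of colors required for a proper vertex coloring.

2

8 and 9 are adjacent, so at least 2 colors are needed.
One proper 2-coloring: 1=b, 2=b, 3=a, 4=b, 5=b, 6=a, 7=a, 8=b, 9=a. Every edge joins two different colors.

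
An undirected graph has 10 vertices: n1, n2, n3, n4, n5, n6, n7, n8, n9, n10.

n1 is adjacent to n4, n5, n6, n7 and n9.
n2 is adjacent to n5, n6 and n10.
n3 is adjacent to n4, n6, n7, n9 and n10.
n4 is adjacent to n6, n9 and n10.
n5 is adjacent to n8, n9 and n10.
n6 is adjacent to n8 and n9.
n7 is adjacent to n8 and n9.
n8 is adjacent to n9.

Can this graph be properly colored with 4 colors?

Yes

The chromatic number is 4. n1, n4, n6, n9 are pairwise adjacent (a clique of size 4), so at least 4 colors are needed.
4 colors suffice: color 1 → {n9, n10}; color 2 → {n5, n6, n7}; color 3 → {n2, n4, n8}; color 4 → {n1, n3}.
That is already a proper 4-coloring.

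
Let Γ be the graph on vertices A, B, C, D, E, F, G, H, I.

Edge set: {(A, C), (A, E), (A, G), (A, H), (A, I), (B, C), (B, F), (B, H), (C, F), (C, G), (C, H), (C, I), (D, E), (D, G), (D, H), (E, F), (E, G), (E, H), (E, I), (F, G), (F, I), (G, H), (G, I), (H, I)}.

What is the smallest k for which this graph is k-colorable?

A, E, G, H, I are mutually adjacent (a clique of size 5), so at least 5 colors are needed.
One proper 5-coloring: A=5, B=2, C=3, D=4, E=3, F=1, G=2, H=1, I=4. Each edge has distinct colors on its endpoints.

5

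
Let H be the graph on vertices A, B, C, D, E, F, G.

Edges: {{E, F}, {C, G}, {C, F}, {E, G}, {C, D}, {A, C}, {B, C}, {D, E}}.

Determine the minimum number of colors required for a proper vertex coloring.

A and C are adjacent, so at least 2 colors are needed.
A valid assignment using 2 colors: A=2, B=2, C=1, D=2, E=1, F=2, G=2. Each edge has distinct colors on its endpoints.

2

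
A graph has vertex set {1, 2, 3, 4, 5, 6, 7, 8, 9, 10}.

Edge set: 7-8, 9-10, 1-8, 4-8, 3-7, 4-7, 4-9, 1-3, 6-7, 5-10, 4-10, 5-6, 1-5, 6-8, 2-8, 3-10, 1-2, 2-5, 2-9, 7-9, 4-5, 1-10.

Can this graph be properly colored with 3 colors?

The chromatic number is 3. 4, 7, 9 form a triangle, so at least 3 colors are needed.
3 colors suffice: 1=blue, 2=red, 3=green, 4=blue, 5=green, 6=blue, 7=red, 8=green, 9=green, 10=red.
That is already a proper 3-coloring.

Yes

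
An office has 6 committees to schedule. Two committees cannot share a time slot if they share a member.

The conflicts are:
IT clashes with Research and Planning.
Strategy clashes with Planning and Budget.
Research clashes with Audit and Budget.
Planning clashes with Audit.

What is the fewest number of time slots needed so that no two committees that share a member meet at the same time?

3

The cycle Research-Budget-Strategy-Planning-Audit-Research has odd length 5, so it cannot be 2-colored; at least 3 time slots are needed.
3 time slots suffice: time slot 1 → {Research, Planning}; time slot 2 → {IT, Strategy, Audit}; time slot 3 → {Budget}. Every pair that conflicts lands in different time slots.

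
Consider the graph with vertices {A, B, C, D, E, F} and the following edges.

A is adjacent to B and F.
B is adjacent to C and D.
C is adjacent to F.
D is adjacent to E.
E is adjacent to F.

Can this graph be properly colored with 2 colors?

The cycle B-C-F-E-D-B has odd length 5, so it cannot be 2-colored; at least 3 colors are needed.
So 2 colors are not enough.

No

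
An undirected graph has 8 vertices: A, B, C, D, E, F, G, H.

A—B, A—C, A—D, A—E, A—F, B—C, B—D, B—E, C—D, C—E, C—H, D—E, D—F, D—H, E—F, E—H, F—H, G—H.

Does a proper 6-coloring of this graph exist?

The chromatic number is 5. A, B, C, D, E are mutually adjacent (a clique of size 5), so at least 5 colors are needed.
5 colors suffice: color 1 → {D, G}; color 2 → {E}; color 3 → {C, F}; color 4 → {A, H}; color 5 → {B}.
Since 6 ≥ 5, a proper 6-coloring certainly exists.

Yes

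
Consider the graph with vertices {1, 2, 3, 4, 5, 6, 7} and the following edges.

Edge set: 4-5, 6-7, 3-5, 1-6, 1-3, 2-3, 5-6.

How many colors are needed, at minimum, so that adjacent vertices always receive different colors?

2

2 and 3 are adjacent, so at least 2 colors are needed.
2 colors suffice: color a → {3, 4, 6}; color b → {1, 2, 5, 7}. Every edge joins two different colors.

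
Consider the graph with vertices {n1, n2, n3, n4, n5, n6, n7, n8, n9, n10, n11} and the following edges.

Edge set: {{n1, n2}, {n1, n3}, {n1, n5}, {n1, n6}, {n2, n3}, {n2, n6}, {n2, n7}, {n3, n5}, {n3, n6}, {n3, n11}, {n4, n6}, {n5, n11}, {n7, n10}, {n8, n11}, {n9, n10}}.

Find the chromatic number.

n1, n2, n3, n6 are pairwise adjacent (a clique of size 4), so at least 4 colors are needed.
4 colors suffice: n1=Y, n2=B, n3=R, n4=R, n5=B, n6=G, n7=R, n8=R, n9=R, n10=B, n11=G. Every edge joins two different colors.

4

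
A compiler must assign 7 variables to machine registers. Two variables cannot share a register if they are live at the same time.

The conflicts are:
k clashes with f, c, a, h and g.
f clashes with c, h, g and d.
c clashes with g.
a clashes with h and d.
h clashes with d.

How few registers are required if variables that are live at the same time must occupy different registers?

4

k, f, c, g are mutually in conflict, so at least 4 registers are needed.
Using 4 registers: k=1, f=2, c=4, a=2, h=3, g=3, d=1. Every pair that conflicts lands in different registers.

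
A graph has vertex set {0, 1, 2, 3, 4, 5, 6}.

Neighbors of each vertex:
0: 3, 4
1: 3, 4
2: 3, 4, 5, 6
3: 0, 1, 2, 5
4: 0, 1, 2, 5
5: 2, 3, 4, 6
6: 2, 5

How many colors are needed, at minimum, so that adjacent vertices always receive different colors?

3

2, 4, 5 are pairwise adjacent, so at least 3 colors are needed.
3 colors suffice: color red → {0, 1, 2}; color blue → {3, 4, 6}; color green → {5}. No two adjacent vertices share a color.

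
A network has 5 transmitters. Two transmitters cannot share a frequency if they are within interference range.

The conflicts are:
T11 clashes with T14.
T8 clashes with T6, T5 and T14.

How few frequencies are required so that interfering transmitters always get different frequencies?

2

T11 and T14 conflict, so at least 2 frequencies are needed.
2 frequencies suffice: frequency 1 → {T11, T8}; frequency 2 → {T6, T5, T14}. Every pair that conflicts lands in different frequencies.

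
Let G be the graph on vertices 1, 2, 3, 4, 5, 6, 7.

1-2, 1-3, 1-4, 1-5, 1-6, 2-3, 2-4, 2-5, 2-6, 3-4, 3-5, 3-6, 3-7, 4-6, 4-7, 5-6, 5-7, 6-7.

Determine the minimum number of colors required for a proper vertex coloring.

1, 2, 3, 4, 6 are mutually adjacent (a clique of size 5), so at least 5 colors are needed.
5 colors suffice: color a → {3}; color b → {6}; color c → {2, 7}; color d → {1}; color e → {4, 5}. Every edge joins two different colors.

5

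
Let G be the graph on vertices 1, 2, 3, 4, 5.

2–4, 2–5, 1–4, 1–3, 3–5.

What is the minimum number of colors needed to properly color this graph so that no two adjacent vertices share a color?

3

The cycle 4-2-5-3-1-4 has odd length 5, so it cannot be 2-colored; at least 3 colors are needed.
3 colors suffice: color red → {1, 5}; color blue → {2, 3}; color green → {4}. Every edge joins two different colors.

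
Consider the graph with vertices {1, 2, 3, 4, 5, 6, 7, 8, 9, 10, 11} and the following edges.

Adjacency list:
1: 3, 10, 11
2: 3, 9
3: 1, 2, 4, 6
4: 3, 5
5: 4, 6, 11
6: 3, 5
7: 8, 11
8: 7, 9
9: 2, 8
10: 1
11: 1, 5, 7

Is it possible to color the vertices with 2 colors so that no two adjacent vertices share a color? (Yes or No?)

The cycle 5-4-3-1-11-5 has odd length 5, so it cannot be 2-colored; at least 3 colors are needed.
So 2 colors are not enough.

No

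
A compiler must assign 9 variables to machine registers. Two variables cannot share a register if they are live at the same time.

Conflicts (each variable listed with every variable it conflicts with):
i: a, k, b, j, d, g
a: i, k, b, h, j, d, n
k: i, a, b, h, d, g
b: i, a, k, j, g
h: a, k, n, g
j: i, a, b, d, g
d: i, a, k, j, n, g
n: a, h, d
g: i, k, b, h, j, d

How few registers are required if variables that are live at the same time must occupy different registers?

i, a, k, d are mutually in conflict, so at least 4 registers are needed.
4 registers suffice: register 1 → {a, g}; register 2 → {i, h}; register 3 → {b, d}; register 4 → {k, j, n}. Every pair that conflicts lands in different registers.

4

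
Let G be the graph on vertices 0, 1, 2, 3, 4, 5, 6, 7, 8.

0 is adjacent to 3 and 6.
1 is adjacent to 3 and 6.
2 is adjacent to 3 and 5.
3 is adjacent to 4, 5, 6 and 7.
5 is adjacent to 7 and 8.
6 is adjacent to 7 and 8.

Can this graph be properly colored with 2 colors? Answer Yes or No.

No

1, 3, 6 are mutually adjacent, so at least 3 colors are needed.
So 2 colors are not enough.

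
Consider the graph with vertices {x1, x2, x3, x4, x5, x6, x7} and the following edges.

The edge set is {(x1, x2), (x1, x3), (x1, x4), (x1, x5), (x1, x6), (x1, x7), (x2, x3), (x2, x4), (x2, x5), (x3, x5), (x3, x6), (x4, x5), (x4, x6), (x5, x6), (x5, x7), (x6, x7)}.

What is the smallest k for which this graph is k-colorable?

x1, x2, x3, x5 form a clique, so at least 4 colors are needed.
4 colors suffice: x1=blue, x2=green, x3=yellow, x4=yellow, x5=red, x6=green, x7=yellow. No two adjacent vertices share a color.

4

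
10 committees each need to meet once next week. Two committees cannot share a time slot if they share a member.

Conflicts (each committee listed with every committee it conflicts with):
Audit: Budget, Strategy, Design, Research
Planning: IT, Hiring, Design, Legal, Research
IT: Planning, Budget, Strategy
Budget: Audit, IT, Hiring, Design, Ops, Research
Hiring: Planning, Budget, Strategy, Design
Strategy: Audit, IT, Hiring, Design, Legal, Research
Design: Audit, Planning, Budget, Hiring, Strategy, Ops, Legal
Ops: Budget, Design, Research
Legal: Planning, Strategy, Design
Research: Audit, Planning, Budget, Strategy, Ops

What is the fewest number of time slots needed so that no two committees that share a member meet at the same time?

3

Planning, Hiring, Design are mutually in conflict, so at least 3 time slots are needed.
Using 3 time slots: Audit=3, Planning=2, IT=1, Budget=2, Hiring=3, Strategy=2, Design=1, Ops=3, Legal=3, Research=1. Every pair that conflicts lands in different time slots.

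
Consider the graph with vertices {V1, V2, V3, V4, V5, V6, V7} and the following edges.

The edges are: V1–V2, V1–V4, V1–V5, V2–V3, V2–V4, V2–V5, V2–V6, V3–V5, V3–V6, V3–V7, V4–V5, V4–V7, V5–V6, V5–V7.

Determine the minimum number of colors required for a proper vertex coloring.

V1, V2, V4, V5 are mutually adjacent (a clique of size 4), so at least 4 colors are needed.
4 colors suffice: color R → {V5}; color B → {V2, V7}; color G → {V3, V4}; color Y → {V1, V6}. Each edge has distinct colors on its endpoints.

4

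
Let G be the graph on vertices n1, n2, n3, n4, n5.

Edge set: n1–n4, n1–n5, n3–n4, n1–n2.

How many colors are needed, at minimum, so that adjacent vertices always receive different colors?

2

n1 and n2 are adjacent, so at least 2 colors are needed.
2 colors suffice: color red → {n1, n3}; color blue → {n2, n4, n5}. No two adjacent vertices share a color.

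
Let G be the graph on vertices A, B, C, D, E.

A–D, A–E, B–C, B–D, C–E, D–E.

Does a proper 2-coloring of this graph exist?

No

A, D, E form a triangle, so at least 3 colors are needed.
So 2 colors are not enough.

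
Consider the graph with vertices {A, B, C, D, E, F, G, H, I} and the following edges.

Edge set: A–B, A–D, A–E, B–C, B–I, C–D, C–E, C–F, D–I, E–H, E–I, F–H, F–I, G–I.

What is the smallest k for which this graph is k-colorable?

B and C are adjacent, so at least 2 colors are needed.
One proper 2-coloring: A=1, B=2, C=1, D=2, E=2, F=2, G=2, H=1, I=1. No two adjacent vertices share a color.

2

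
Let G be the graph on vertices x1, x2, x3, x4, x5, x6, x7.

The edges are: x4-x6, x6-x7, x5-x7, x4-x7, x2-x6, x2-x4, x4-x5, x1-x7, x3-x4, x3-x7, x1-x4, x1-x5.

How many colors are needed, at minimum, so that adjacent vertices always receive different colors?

x1, x4, x5, x7 are pairwise adjacent (a clique of size 4), so at least 4 colors are needed.
4 colors suffice: x1=3, x2=2, x3=3, x4=1, x5=4, x6=3, x7=2. Every edge joins two different colors.

4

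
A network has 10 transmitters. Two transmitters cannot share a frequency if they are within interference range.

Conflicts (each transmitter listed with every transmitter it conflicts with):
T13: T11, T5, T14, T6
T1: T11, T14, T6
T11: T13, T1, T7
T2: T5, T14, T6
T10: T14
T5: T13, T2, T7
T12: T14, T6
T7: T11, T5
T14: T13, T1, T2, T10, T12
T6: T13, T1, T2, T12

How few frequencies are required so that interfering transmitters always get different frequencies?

T2 and T6 conflict, so at least 2 frequencies are needed.
2 frequencies suffice: frequency 1 → {T11, T5, T14, T6}; frequency 2 → {T13, T1, T2, T10, T12, T7}. No two conflicting transmitters share a frequency.

2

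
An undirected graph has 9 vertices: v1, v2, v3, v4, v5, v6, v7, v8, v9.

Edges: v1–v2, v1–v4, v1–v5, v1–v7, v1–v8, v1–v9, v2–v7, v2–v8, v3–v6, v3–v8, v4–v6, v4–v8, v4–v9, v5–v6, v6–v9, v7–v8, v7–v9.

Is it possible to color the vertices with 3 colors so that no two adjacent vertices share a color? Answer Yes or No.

No

v1, v2, v7, v8 are pairwise adjacent (a clique of size 4), so at least 4 colors are needed.
So 3 colors are not enough.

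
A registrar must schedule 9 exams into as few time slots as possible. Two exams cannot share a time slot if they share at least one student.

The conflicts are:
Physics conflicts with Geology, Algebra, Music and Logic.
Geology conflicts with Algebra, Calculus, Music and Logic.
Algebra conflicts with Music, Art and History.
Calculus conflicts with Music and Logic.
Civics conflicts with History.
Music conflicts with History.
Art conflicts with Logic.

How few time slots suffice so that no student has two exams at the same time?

Physics, Geology, Algebra, Music all conflict with each other, so at least 4 time slots are needed.
4 time slots suffice: Physics=4, Geology=3, Algebra=2, Calculus=2, Civics=1, Music=1, Art=3, Logic=1, History=3. Every pair that conflicts lands in different time slots.

4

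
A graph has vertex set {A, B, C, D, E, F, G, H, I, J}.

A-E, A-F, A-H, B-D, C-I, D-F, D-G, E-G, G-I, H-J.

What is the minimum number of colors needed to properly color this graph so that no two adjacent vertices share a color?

3

The cycle G-D-F-A-E-G has odd length 5, so it cannot be 2-colored; at least 3 colors are needed.
One proper 3-coloring: A=1, B=1, C=1, D=2, E=2, F=3, G=1, H=2, I=2, J=1. Each edge has distinct colors on its endpoints.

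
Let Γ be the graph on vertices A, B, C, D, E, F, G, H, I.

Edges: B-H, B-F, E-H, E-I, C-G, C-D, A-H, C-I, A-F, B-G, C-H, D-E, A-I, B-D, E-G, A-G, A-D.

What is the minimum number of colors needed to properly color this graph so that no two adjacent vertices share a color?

2

D and E are adjacent, so at least 2 colors are needed.
2 colors suffice: color 1 → {A, B, C, E}; color 2 → {D, F, G, H, I}. No two adjacent vertices share a color.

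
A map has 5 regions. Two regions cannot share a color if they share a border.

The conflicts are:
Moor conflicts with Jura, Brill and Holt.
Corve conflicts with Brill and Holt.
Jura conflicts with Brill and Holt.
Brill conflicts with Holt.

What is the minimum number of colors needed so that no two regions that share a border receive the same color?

4

Moor, Jura, Brill, Holt are mutually in conflict, so at least 4 colors are needed.
A valid assignment using 4 colors: Moor=3, Corve=3, Jura=4, Brill=2, Holt=1. Every pair that conflicts lands in different colors.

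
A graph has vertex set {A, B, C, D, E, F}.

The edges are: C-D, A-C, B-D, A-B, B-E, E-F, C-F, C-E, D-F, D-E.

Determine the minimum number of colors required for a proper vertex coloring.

C, D, E, F are mutually adjacent (a clique of size 4), so at least 4 colors are needed.
4 colors suffice: color 1 → {B, C}; color 2 → {A, E}; color 3 → {D}; color 4 → {F}. Each edge has distinct colors on its endpoints.

4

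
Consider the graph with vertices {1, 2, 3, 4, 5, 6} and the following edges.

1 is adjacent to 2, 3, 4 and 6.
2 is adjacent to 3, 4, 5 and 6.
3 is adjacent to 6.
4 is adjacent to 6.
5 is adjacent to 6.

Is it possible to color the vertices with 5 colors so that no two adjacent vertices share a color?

The chromatic number is 4. 1, 2, 4, 6 are mutually adjacent (a clique of size 4), so at least 4 colors are needed.
4 colors suffice: color red → {6}; color blue → {2}; color green → {1, 5}; color yellow → {3, 4}.
Since 5 ≥ 4, a proper 5-coloring certainly exists.

Yes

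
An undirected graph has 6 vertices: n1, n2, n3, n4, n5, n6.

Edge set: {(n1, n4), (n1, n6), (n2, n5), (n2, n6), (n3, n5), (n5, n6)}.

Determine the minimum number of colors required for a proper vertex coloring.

3

n2, n5, n6 are mutually adjacent, so at least 3 colors are needed.
3 colors suffice: color R → {n1, n5}; color B → {n3, n4, n6}; color G → {n2}. Each edge has distinct colors on its endpoints.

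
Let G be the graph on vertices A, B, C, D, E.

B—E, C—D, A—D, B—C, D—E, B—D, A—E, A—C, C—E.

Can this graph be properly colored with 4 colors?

Yes

The chromatic number is 4. A, C, D, E form a clique, so at least 4 colors are needed.
4 colors suffice: color 1 → {E}; color 2 → {D}; color 3 → {C}; color 4 → {A, B}.
That is already a proper 4-coloring.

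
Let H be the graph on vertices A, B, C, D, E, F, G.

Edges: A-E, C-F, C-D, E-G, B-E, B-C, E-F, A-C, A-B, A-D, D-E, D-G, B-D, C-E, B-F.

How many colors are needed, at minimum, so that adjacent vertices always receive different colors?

A, B, C, D, E are pairwise adjacent (a clique of size 5), so at least 5 colors are needed.
5 colors suffice: A=5, B=3, C=4, D=2, E=1, F=2, G=3. Every edge joins two different colors.

5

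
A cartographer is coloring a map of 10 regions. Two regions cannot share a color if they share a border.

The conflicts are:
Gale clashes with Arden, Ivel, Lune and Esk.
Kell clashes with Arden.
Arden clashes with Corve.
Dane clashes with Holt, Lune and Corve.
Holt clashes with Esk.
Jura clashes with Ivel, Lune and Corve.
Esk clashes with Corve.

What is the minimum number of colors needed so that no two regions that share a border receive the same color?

3

The cycle Esk-Gale-Ivel-Jura-Corve-Esk has odd length 5, so it cannot be 2-colored; at least 3 colors are needed.
A valid assignment using 3 colors: Gale=1, Kell=1, Arden=2, Dane=2, Holt=1, Jura=2, Ivel=3, Lune=3, Esk=2, Corve=1. Every pair that conflicts lands in different colors.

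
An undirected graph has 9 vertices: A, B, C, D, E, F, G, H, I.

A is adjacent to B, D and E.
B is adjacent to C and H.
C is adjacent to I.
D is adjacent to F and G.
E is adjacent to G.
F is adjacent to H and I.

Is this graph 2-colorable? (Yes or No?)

No

The cycle C-B-H-F-I-C has odd length 5, so it cannot be 2-colored; at least 3 colors are needed.
So 2 colors are not enough.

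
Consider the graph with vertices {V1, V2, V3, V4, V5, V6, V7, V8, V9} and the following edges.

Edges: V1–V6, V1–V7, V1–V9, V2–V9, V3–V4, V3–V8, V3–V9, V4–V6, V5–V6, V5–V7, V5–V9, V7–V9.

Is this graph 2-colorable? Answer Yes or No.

No

V1, V7, V9 form a triangle, so at least 3 colors are needed.
So 2 colors are not enough.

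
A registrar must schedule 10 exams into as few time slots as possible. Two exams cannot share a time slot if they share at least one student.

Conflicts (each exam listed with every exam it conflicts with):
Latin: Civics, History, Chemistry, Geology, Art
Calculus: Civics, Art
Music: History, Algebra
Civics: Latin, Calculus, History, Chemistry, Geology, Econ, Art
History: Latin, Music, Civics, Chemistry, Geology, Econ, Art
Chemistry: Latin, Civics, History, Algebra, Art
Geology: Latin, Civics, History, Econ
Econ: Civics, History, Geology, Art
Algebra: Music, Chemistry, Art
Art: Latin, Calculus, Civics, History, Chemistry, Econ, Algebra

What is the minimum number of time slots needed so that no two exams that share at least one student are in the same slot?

5

Latin, Civics, History, Chemistry, Art all conflict with each other, so at least 5 time slots are needed.
5 time slots suffice: time slot 1 → {Civics, Algebra}; time slot 2 → {Calculus, History}; time slot 3 → {Music, Geology, Art}; time slot 4 → {Chemistry, Econ}; time slot 5 → {Latin}. Every pair that conflicts lands in different time slots.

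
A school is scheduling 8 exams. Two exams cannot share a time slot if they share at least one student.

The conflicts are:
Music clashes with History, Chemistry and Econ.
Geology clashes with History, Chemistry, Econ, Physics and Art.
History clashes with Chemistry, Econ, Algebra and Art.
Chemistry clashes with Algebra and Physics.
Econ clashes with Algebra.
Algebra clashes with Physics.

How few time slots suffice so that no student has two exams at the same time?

3

Chemistry, Algebra, Physics are mutually in conflict, so at least 3 time slots are needed.
3 time slots suffice: time slot 1 → {History, Physics}; time slot 2 → {Chemistry, Econ, Art}; time slot 3 → {Music, Geology, Algebra}. No two conflicting exams share a time slot.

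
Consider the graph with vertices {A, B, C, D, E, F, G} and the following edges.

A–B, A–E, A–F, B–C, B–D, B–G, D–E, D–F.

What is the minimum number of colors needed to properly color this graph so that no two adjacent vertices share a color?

A and E are adjacent, so at least 2 colors are needed.
2 colors suffice: color 1 → {B, E, F}; color 2 → {A, C, D, G}. Every edge joins two different colors.

2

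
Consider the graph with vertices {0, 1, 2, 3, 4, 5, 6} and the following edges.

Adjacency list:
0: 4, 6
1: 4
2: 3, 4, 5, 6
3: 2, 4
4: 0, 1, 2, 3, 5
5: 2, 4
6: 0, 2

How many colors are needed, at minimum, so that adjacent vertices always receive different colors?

3

2, 4, 5 form a triangle, so at least 3 colors are needed.
3 colors suffice: color a → {4, 6}; color b → {0, 1, 2}; color c → {3, 5}. Each edge has distinct colors on its endpoints.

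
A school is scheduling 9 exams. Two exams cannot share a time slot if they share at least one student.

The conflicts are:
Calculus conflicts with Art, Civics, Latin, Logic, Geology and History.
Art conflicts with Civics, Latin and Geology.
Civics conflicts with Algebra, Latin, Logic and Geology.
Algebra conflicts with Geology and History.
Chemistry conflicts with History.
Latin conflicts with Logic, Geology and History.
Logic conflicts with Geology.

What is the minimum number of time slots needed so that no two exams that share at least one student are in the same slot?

Calculus, Art, Civics, Latin, Geology all conflict with each other, so at least 5 time slots are needed.
5 time slots suffice: time slot 1 → {Geology, History}; time slot 2 → {Algebra, Chemistry, Latin}; time slot 3 → {Calculus}; time slot 4 → {Civics}; time slot 5 → {Art, Logic}. Each listed conflict is separated.

5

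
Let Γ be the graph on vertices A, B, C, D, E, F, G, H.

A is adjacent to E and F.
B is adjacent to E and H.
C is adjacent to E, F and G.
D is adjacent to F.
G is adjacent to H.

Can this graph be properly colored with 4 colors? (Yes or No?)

Yes

The chromatic number is 3. The cycle E-B-H-G-C-E has odd length 5, so it cannot be 2-colored; at least 3 colors are needed.
3 colors suffice: color 1 → {E, F, H}; color 2 → {A, B, C, D}; color 3 → {G}.
Since 4 ≥ 3, a proper 4-coloring certainly exists.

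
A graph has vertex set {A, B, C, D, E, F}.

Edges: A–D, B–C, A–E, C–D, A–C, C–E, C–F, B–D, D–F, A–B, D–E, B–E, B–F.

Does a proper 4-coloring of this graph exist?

No

A, B, C, D, E form a clique, so at least 5 colors are needed.
So 4 colors are not enough.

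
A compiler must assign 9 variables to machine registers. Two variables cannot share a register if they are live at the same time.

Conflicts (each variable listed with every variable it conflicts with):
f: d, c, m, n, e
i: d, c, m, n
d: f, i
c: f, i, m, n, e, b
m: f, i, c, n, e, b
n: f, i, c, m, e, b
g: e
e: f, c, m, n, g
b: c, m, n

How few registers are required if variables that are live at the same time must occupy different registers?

f, c, m, n, e are mutually in conflict, so at least 5 registers are needed.
Using 5 registers: f=4, i=4, d=1, c=2, m=3, n=1, g=1, e=5, b=4. No two conflicting variables share a register.

5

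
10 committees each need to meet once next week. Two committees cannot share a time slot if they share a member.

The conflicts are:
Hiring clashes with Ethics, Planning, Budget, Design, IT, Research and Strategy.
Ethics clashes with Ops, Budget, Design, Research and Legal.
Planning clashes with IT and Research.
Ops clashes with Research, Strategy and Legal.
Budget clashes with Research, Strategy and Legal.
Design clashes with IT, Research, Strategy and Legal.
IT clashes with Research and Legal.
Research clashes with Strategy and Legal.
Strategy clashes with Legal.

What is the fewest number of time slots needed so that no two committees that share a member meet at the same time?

4

Hiring, Budget, Research, Strategy are mutually in conflict, so at least 4 time slots are needed.
4 time slots suffice: Hiring=2, Ethics=3, Planning=4, Ops=4, Budget=4, Design=4, IT=3, Research=1, Strategy=3, Legal=2. Every pair that conflicts lands in different time slots.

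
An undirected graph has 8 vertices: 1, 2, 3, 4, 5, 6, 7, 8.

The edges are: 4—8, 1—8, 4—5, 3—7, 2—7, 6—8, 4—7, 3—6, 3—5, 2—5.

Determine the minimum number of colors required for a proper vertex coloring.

The cycle 4-5-3-6-8-4 has odd length 5, so it cannot be 2-colored; at least 3 colors are needed.
3 colors suffice: color a → {2, 3, 8}; color b → {1, 5, 6, 7}; color c → {4}. Every edge joins two different colors.

3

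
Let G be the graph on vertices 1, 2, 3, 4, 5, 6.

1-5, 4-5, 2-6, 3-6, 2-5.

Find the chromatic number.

2

3 and 6 are adjacent, so at least 2 colors are needed.
2 colors suffice: 1=b, 2=b, 3=b, 4=b, 5=a, 6=a. No two adjacent vertices share a color.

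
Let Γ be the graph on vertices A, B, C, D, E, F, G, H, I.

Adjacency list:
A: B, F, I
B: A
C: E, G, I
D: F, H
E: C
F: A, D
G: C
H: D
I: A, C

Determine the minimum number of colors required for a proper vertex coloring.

2

C and E are adjacent, so at least 2 colors are needed.
2 colors suffice: color red → {A, C, D}; color blue → {B, E, F, G, H, I}. Every edge joins two different colors.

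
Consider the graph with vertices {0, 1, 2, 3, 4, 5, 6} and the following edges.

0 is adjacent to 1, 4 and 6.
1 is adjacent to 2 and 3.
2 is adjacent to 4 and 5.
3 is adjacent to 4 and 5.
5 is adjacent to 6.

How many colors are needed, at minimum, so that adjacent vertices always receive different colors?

The cycle 5-6-0-1-3-5 has odd length 5, so it cannot be 2-colored; at least 3 colors are needed.
One proper 3-coloring: 0=red, 1=blue, 2=green, 3=green, 4=blue, 5=red, 6=blue. Every edge joins two different colors.

3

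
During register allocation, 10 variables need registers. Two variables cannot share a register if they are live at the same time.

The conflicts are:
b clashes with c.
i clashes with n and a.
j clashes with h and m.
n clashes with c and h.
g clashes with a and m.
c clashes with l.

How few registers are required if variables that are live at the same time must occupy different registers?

The cycle j-m-g-a-i-n-h-j has odd length 7, so it cannot be 2-colored; at least 3 registers are needed.
3 registers suffice: register 1 → {j, a, c}; register 2 → {b, n, l, m}; register 3 → {i, g, h}. Each listed conflict is separated.

3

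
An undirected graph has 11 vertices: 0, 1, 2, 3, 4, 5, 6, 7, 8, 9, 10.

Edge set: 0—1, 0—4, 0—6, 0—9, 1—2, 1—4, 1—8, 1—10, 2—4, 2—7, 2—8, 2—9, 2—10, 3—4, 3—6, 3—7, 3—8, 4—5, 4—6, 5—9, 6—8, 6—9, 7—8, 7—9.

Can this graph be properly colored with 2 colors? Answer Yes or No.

No

1, 2, 10 are mutually adjacent, so at least 3 colors are needed.
So 2 colors are not enough.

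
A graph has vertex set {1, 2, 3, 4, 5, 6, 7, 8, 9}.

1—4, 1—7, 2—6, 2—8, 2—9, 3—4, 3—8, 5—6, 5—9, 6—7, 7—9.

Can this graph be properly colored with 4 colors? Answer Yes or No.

The chromatic number is 3. The cycle 9-2-8-3-4-1-7-9 has odd length 7, so it cannot be 2-colored; at least 3 colors are needed.
3 colors suffice: color a → {1, 3, 6, 9}; color b → {2, 4, 5, 7}; color c → {8}.
Since 4 ≥ 3, a proper 4-coloring certainly exists.

Yes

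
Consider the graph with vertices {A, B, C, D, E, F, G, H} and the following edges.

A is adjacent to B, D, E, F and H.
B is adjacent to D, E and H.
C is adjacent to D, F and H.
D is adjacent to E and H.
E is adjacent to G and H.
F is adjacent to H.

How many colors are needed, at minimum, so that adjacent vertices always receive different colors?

5

A, B, D, E, H form a clique, so at least 5 colors are needed.
A valid assignment using 5 colors: A=4, B=5, C=3, D=2, E=3, F=2, G=1, H=1. Every edge joins two different colors.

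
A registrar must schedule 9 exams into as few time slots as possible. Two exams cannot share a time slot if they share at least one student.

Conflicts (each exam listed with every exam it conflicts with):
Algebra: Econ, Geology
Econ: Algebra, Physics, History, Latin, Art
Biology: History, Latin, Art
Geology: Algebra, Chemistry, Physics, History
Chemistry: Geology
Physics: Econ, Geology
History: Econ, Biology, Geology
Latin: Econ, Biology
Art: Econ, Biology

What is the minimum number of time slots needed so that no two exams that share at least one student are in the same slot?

Econ and Physics conflict, so at least 2 time slots are needed.
2 time slots suffice: time slot 1 → {Econ, Biology, Geology}; time slot 2 → {Algebra, Chemistry, Physics, History, Latin, Art}. Every pair that conflicts lands in different time slots.

2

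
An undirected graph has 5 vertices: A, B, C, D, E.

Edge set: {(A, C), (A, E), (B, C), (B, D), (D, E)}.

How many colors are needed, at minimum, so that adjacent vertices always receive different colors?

The cycle B-C-A-E-D-B has odd length 5, so it cannot be 2-colored; at least 3 colors are needed.
One proper 3-coloring: A=1, B=3, C=2, D=1, E=2. Every edge joins two different colors.

3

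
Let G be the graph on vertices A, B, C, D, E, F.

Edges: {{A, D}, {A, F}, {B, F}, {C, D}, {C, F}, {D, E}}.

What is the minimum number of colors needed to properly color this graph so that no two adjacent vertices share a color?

A and D are adjacent, so at least 2 colors are needed.
A valid assignment using 2 colors: A=2, B=2, C=2, D=1, E=2, F=1. No two adjacent vertices share a color.

2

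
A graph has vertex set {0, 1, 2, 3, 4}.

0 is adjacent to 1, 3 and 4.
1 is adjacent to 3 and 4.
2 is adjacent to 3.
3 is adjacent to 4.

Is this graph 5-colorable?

Yes

The chromatic number is 4. 0, 1, 3, 4 form a clique, so at least 4 colors are needed.
4 colors suffice: color a → {3}; color b → {0, 2}; color c → {4}; color d → {1}.
Since 5 ≥ 4, a proper 5-coloring certainly exists.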